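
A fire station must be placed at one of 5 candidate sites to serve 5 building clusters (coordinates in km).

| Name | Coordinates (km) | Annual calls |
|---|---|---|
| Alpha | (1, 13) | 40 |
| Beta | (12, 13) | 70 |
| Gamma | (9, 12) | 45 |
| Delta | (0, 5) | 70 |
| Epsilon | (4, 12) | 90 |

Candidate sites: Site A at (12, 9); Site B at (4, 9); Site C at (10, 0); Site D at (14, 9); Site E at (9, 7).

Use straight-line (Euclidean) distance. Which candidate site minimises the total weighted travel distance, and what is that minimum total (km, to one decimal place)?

Site B, total 1754.5 km

Total weighted distance at each candidate:
  Site A (12, 9): total = 2593.5
  Site B (4, 9): total = 1754.5
  Site C (10, 0): total = 4085.1
  Site D (14, 9): total = 3078.3
  Site E (9, 7): total = 2376.3
Minimum is at Site B with total 1754.5 km.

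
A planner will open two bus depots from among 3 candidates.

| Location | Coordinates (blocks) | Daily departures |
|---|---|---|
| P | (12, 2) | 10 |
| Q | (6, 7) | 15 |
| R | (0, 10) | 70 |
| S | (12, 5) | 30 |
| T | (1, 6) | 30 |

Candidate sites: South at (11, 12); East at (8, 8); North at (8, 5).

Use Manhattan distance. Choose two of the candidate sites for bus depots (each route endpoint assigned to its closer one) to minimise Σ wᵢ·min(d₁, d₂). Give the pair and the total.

{East, North}, total 1175

Evaluate every pair (each demand assigned to the nearer of the two):
  {East, North}: total = 1175
  {South, East}: total = 1325
  {South, North}: total = 1400
Best pair: {East, North} with total 1175.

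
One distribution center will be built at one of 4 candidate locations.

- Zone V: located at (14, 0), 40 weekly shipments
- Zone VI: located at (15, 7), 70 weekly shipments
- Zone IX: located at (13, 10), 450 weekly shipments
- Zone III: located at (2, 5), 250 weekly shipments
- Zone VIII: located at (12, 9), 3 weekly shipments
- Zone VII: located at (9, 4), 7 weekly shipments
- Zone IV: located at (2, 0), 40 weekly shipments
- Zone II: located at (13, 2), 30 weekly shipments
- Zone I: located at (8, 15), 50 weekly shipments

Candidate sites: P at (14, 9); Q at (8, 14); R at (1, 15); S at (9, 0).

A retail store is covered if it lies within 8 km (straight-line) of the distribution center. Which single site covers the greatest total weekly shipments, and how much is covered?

Coverage radius r = 8 km; a point is covered iff (Δx)²+(Δy)² ≤ 8² = 64.
  P (14, 9): covers {Zone VI, Zone IX, Zone VIII, Zone VII, Zone II} → 560
  Q (8, 14): covers {Zone IX, Zone VIII, Zone I} → 503
  R (1, 15): covers {Zone I} → 50
  S (9, 0): covers {Zone V, Zone VII, Zone IV, Zone II} → 117
Maximum coverage at P: 560 weekly shipments.

P, covering 560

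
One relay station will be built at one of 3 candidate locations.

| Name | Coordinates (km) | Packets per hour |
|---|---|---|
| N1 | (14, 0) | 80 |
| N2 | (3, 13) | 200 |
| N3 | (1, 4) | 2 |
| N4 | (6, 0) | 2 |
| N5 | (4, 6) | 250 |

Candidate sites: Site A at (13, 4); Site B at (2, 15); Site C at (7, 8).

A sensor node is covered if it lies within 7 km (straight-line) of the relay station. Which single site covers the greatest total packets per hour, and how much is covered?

Coverage radius r = 7 km; a point is covered iff (Δx)²+(Δy)² ≤ 7² = 49.
  Site A (13, 4): covers {N1} → 80
  Site B (2, 15): covers {N2} → 200
  Site C (7, 8): covers {N2, N5} → 450
Maximum coverage at Site C: 450 packets per hour.

Site C, covering 450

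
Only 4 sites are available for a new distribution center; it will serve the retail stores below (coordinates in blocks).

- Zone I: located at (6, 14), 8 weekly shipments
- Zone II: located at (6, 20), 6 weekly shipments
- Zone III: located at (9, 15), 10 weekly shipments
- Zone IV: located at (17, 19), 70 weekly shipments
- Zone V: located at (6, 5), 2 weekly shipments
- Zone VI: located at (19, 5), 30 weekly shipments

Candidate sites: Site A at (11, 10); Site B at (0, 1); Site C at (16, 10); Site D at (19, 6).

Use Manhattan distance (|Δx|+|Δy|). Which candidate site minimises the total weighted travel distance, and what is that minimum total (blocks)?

Site C, total 1322 blocks

Total weighted distance at each candidate:
  Site A (11, 10): total = 1692
  Site B (0, 1): total = 3692
  Site C (16, 10): total = 1322
  Site D (19, 6): total = 1628
Minimum is at Site C with total 1322 blocks.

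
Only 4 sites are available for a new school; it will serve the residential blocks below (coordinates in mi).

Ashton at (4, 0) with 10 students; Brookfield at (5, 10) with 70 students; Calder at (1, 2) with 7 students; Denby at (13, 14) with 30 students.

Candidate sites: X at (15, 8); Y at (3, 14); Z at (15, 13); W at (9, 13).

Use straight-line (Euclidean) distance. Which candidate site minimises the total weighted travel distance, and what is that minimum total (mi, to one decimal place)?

W, total 708.2 mi

Total weighted distance at each candidate:
  X (15, 8): total = 1146.2
  Y (3, 14): total = 838.6
  Z (15, 13): total = 1092.8
  W (9, 13): total = 708.2
Minimum is at W with total 708.2 mi.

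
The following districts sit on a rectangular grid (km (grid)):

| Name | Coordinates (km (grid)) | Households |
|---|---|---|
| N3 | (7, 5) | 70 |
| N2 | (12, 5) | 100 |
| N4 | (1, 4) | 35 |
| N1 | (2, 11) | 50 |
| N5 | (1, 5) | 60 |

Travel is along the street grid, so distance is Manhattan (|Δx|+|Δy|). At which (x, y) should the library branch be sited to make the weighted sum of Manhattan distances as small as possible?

Manhattan distance separates: Σwᵢ(|x−xᵢ|+|y−yᵢ|) = Σwᵢ|x−xᵢ| + Σwᵢ|y−yᵢ|, so x and y are optimised independently as 1-D weighted medians.
Total weight W = 315; half = 157.5.
x-coordinate, sorted with cumulative weight:
  x=1 (N4, w=35) cum 35
  x=1 (N5, w=60) cum 95
  x=2 (N1, w=50) cum 145
  x=7 (N3, w=70) cum 215  ← median
  x=12 (N2, w=100) cum 315
⇒ x* = 7
y-coordinate, sorted with cumulative weight:
  y=4 (N4, w=35) cum 35
  y=5 (N3, w=70) cum 105
  y=5 (N2, w=100) cum 205  ← median
  y=5 (N5, w=60) cum 265
  y=11 (N1, w=50) cum 315
⇒ y* = 5

(7, 5)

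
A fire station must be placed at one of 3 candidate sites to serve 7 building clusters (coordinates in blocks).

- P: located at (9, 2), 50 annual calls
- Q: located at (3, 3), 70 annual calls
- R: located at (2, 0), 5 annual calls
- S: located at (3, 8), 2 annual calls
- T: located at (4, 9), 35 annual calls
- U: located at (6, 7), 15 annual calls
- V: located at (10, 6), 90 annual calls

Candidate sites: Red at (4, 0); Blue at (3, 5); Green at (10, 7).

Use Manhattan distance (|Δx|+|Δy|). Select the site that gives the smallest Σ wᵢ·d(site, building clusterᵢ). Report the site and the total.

Total weighted distance at each candidate:
  Red (4, 0): total = 2188
  Blue (3, 5): total = 1596
  Green (10, 7): total = 1591
Minimum is at Green with total 1591 blocks.

Green, total 1591 blocks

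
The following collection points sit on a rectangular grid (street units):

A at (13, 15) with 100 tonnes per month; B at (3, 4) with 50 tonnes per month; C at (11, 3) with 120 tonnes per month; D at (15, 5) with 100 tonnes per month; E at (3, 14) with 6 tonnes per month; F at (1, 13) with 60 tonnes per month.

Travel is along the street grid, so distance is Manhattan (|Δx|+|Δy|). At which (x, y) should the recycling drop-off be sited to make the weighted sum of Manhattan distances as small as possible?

(11, 5)

Manhattan distance separates: Σwᵢ(|x−xᵢ|+|y−yᵢ|) = Σwᵢ|x−xᵢ| + Σwᵢ|y−yᵢ|, so x and y are optimised independently as 1-D weighted medians.
Total weight W = 436; half = 218.
x-coordinate, sorted with cumulative weight:
  x=1 (F, w=60) cum 60
  x=3 (B, w=50) cum 110
  x=3 (E, w=6) cum 116
  x=11 (C, w=120) cum 236  ← median
  x=13 (A, w=100) cum 336
  x=15 (D, w=100) cum 436
⇒ x* = 11
y-coordinate, sorted with cumulative weight:
  y=3 (C, w=120) cum 120
  y=4 (B, w=50) cum 170
  y=5 (D, w=100) cum 270  ← median
  y=13 (F, w=60) cum 330
  y=14 (E, w=6) cum 336
  y=15 (A, w=100) cum 436
⇒ y* = 5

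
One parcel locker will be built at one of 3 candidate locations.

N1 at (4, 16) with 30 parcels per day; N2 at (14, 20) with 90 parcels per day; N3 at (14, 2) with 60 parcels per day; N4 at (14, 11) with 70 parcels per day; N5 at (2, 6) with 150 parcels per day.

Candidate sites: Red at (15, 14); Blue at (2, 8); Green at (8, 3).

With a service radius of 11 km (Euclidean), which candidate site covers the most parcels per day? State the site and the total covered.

Green, covering 280

Coverage radius r = 11 km; a point is covered iff (Δx)²+(Δy)² ≤ 11² = 121.
  Red (15, 14): covers {N2, N4} → 160
  Blue (2, 8): covers {N1, N5} → 180
  Green (8, 3): covers {N3, N4, N5} → 280
Maximum coverage at Green: 280 parcels per day.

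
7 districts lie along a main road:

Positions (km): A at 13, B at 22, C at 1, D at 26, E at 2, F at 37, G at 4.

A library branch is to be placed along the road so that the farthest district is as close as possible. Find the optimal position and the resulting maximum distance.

The 1-center on a line is the midpoint of the two extreme points: leftmost at 1, rightmost at 37.
Optimal location = (1 + 37)/2 = 19; maximum distance = (37 − 1)/2 = 18.

location 19, max distance 18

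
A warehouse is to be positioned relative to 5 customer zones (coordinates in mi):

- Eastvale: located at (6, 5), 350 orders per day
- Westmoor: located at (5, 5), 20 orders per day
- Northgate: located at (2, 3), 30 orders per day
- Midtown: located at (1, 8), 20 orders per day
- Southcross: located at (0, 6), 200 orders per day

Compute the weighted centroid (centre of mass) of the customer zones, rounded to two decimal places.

The minimiser of Σwᵢ‖p−pᵢ‖² is the weighted centroid p* = (Σwᵢpᵢ)/(Σwᵢ).
Σwᵢ = 620.
Σwᵢxᵢ = 350·6 + 20·5 + 30·2 + 20·1 + 200·0 = 2280.
Σwᵢyᵢ = 350·5 + 20·5 + 30·3 + 20·8 + 200·6 = 3300.
x* = 2280/620 = 3.68, y* = 3300/620 = 5.32.

(3.68, 5.32)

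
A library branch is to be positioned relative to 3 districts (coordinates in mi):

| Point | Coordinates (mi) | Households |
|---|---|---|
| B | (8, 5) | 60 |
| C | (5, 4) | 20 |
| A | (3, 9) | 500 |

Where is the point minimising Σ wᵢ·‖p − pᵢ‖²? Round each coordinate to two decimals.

The minimiser of Σwᵢ‖p−pᵢ‖² is the weighted centroid p* = (Σwᵢpᵢ)/(Σwᵢ).
Σwᵢ = 580.
Σwᵢxᵢ = 60·8 + 20·5 + 500·3 = 2080.
Σwᵢyᵢ = 60·5 + 20·4 + 500·9 = 4880.
x* = 2080/580 = 3.59, y* = 4880/580 = 8.41.

(3.59, 8.41)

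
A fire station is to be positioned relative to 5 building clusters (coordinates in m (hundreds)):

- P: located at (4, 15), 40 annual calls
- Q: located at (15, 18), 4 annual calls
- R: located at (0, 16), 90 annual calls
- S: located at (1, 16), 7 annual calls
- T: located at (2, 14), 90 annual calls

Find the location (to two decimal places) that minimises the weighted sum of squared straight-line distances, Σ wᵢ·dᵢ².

(1.76, 15.08)

The minimiser of Σwᵢ‖p−pᵢ‖² is the weighted centroid p* = (Σwᵢpᵢ)/(Σwᵢ).
Σwᵢ = 231.
Σwᵢxᵢ = 40·4 + 4·15 + 90·0 + 7·1 + 90·2 = 407.
Σwᵢyᵢ = 40·15 + 4·18 + 90·16 + 7·16 + 90·14 = 3484.
x* = 407/231 = 1.76, y* = 3484/231 = 15.08.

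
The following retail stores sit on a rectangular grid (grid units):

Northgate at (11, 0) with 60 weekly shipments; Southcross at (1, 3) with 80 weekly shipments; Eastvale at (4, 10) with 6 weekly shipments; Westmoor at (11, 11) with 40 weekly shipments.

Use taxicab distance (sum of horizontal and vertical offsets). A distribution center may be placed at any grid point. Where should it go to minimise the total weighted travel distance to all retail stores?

Manhattan distance separates: Σwᵢ(|x−xᵢ|+|y−yᵢ|) = Σwᵢ|x−xᵢ| + Σwᵢ|y−yᵢ|, so x and y are optimised independently as 1-D weighted medians.
Total weight W = 186; half = 93.
x-coordinate, sorted with cumulative weight:
  x=1 (Southcross, w=80) cum 80
  x=4 (Eastvale, w=6) cum 86
  x=11 (Northgate, w=60) cum 146  ← median
  x=11 (Westmoor, w=40) cum 186
⇒ x* = 11
y-coordinate, sorted with cumulative weight:
  y=0 (Northgate, w=60) cum 60
  y=3 (Southcross, w=80) cum 140  ← median
  y=10 (Eastvale, w=6) cum 146
  y=11 (Westmoor, w=40) cum 186
⇒ y* = 3

(11, 3)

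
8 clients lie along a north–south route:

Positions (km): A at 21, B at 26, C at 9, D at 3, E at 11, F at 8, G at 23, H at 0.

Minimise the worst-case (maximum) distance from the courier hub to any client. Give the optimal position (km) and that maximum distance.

location 13, max distance 13

The 1-center on a line is the midpoint of the two extreme points: leftmost at 0, rightmost at 26.
Optimal location = (0 + 26)/2 = 13; maximum distance = (26 − 0)/2 = 13.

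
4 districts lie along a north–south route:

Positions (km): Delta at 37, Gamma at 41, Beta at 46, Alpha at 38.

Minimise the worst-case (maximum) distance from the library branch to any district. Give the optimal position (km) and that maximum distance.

The 1-center on a line is the midpoint of the two extreme points: leftmost at 37, rightmost at 46.
Optimal location = (37 + 46)/2 = 41.5; maximum distance = (46 − 37)/2 = 4.5.

location 41.5, max distance 4.5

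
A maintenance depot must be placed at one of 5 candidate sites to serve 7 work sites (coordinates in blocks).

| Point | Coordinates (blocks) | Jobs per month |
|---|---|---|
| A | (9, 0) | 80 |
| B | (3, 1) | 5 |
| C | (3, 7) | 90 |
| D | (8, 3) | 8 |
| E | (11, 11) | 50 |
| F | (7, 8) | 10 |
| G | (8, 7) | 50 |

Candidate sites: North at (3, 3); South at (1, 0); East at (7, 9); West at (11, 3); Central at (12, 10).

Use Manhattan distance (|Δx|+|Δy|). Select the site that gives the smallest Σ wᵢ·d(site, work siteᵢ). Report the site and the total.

East, total 1996 blocks

Total weighted distance at each candidate:
  North (3, 3): total = 2470
  South (1, 0): total = 3435
  East (7, 9): total = 1996
  West (11, 3): total = 2394
  Central (12, 10): total = 2818
Minimum is at East with total 1996 blocks.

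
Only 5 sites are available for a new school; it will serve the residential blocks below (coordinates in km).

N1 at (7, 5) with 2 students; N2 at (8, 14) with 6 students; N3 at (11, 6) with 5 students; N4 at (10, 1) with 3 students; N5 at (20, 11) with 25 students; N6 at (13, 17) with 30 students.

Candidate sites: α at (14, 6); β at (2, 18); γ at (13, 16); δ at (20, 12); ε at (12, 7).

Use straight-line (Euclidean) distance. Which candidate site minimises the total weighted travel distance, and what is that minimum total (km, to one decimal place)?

γ, total 399.3 km

Total weighted distance at each candidate:
  α (14, 6): total = 635.0
  β (2, 18): total = 1016.7
  γ (13, 16): total = 399.3
  δ (20, 12): total = 484.3
  ε (12, 7): total = 610.3
Minimum is at γ with total 399.3 km.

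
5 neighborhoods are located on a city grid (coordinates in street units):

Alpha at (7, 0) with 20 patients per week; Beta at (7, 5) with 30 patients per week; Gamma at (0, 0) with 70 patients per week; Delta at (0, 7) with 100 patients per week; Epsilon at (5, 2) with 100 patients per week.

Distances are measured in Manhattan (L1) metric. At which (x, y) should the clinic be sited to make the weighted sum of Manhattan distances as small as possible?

(0, 2)

Manhattan distance separates: Σwᵢ(|x−xᵢ|+|y−yᵢ|) = Σwᵢ|x−xᵢ| + Σwᵢ|y−yᵢ|, so x and y are optimised independently as 1-D weighted medians.
Total weight W = 320; half = 160.
x-coordinate, sorted with cumulative weight:
  x=0 (Gamma, w=70) cum 70
  x=0 (Delta, w=100) cum 170  ← median
  x=5 (Epsilon, w=100) cum 270
  x=7 (Alpha, w=20) cum 290
  x=7 (Beta, w=30) cum 320
⇒ x* = 0
y-coordinate, sorted with cumulative weight:
  y=0 (Alpha, w=20) cum 20
  y=0 (Gamma, w=70) cum 90
  y=2 (Epsilon, w=100) cum 190  ← median
  y=5 (Beta, w=30) cum 220
  y=7 (Delta, w=100) cum 320
⇒ y* = 2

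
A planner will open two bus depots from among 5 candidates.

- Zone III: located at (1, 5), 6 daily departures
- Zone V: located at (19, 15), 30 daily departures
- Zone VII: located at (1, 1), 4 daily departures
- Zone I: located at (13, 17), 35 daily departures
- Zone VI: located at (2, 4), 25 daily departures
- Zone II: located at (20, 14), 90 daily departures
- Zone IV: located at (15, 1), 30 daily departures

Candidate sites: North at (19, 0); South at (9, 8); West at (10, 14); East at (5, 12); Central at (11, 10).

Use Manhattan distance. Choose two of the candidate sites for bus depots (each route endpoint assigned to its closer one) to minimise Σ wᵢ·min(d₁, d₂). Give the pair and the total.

Evaluate every pair (each demand assigned to the nearer of the two):
  {North, West}: total = 2194
  {South, West}: total = 2201
  {West, Central}: total = 2341
  {West, East}: total = 2351
  {North, Central}: total = 2566
  {South, Central}: total = 2666
  {East, Central}: total = 2666
  {North, South}: total = 2806
  {North, East}: total = 2806
  {South, East}: total = 3286
Best pair: {North, West} with total 2194.

{North, West}, total 2194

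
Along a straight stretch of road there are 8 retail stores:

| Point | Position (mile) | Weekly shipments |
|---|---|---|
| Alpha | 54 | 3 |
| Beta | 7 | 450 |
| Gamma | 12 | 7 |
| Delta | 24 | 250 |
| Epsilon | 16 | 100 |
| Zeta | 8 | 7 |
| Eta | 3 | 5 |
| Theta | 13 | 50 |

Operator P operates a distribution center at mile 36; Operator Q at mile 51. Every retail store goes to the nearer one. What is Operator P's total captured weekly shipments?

The indifferent point is the midpoint (36+51)/2 = 43.5; retail stores left of it (closer to Operator P at 36) go to Operator P, those right go to Operator Q.
  Eta at 3 (w=5) → Operator P
  Beta at 7 (w=450) → Operator P
  Zeta at 8 (w=7) → Operator P
  Gamma at 12 (w=7) → Operator P
  Theta at 13 (w=50) → Operator P
  Epsilon at 16 (w=100) → Operator P
  Delta at 24 (w=250) → Operator P
  Alpha at 54 (w=3) → Operator Q
Operator P captures 869; Operator Q captures 3.

869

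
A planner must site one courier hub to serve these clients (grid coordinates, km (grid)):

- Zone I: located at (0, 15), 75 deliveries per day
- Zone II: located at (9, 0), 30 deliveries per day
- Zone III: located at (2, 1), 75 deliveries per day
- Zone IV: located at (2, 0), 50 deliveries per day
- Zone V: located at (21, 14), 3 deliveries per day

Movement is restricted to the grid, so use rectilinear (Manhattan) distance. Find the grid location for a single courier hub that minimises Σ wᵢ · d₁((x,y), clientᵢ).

(2, 1)

Manhattan distance separates: Σwᵢ(|x−xᵢ|+|y−yᵢ|) = Σwᵢ|x−xᵢ| + Σwᵢ|y−yᵢ|, so x and y are optimised independently as 1-D weighted medians.
Total weight W = 233; half = 116.5.
x-coordinate, sorted with cumulative weight:
  x=0 (Zone I, w=75) cum 75
  x=2 (Zone III, w=75) cum 150  ← median
  x=2 (Zone IV, w=50) cum 200
  x=9 (Zone II, w=30) cum 230
  x=21 (Zone V, w=3) cum 233
⇒ x* = 2
y-coordinate, sorted with cumulative weight:
  y=0 (Zone II, w=30) cum 30
  y=0 (Zone IV, w=50) cum 80
  y=1 (Zone III, w=75) cum 155  ← median
  y=14 (Zone V, w=3) cum 158
  y=15 (Zone I, w=75) cum 233
⇒ y* = 1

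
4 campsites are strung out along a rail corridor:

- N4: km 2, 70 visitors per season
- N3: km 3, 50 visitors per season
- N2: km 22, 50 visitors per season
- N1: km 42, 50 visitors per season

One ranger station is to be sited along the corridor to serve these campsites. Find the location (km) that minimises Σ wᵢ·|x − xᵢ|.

For a sum of weighted absolute distances on a line, the optimum is the weighted median (not the mean). Total weight W = 220; half-weight = 110.
Sort by position and accumulate weight:
  km 2 (N4, w=70) → cum 70
  km 3 (N3, w=50) → cum 120  ≥ 110 → median here
  km 22 (N2, w=50) → cum 170
  km 42 (N1, w=50) → cum 220
Optimal location: km 3.

x = 3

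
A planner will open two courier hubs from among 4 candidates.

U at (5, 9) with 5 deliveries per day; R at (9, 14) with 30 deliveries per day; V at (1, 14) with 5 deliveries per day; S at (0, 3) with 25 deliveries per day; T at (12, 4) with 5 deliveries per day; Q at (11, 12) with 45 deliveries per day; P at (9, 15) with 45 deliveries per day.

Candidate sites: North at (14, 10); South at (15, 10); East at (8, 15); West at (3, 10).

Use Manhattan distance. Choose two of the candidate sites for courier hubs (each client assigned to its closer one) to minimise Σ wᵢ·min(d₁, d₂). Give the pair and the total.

{East, West}, total 745

Evaluate every pair (each demand assigned to the nearer of the two):
  {East, West}: total = 745
  {North, East}: total = 955
  {South, East}: total = 1005
  {North, West}: total = 1280
  {South, West}: total = 1405
  {North, South}: total = 1645
Best pair: {East, West} with total 745.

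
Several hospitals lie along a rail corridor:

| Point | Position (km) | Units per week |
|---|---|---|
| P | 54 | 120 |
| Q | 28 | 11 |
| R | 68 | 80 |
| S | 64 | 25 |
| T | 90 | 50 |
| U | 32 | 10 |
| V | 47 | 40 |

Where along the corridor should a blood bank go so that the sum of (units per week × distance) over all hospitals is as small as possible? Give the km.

x = 54

For a sum of weighted absolute distances on a line, the optimum is the weighted median (not the mean). Total weight W = 336; half-weight = 168.
Sort by position and accumulate weight:
  km 28 (Q, w=11) → cum 11
  km 32 (U, w=10) → cum 21
  km 47 (V, w=40) → cum 61
  km 54 (P, w=120) → cum 181  ≥ 168 → median here
  km 64 (S, w=25) → cum 206
  km 68 (R, w=80) → cum 286
  km 90 (T, w=50) → cum 336
Optimal location: km 54.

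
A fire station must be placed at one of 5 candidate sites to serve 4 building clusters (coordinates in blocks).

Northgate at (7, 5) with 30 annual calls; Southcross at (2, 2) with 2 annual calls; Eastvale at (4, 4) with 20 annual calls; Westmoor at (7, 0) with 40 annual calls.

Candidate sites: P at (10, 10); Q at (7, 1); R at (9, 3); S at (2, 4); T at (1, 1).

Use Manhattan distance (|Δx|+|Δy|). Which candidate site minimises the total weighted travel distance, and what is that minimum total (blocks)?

Q, total 292 blocks

Total weighted distance at each candidate:
  P (10, 10): total = 1032
  Q (7, 1): total = 292
  R (9, 3): total = 456
  S (2, 4): total = 584
  T (1, 1): total = 704
Minimum is at Q with total 292 blocks.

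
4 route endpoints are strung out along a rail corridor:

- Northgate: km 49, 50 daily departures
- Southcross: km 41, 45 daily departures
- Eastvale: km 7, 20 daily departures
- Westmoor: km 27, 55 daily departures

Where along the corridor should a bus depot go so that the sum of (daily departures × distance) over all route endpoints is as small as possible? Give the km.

For a sum of weighted absolute distances on a line, the optimum is the weighted median (not the mean). Total weight W = 170; half-weight = 85.
Sort by position and accumulate weight:
  km 7 (Eastvale, w=20) → cum 20
  km 27 (Westmoor, w=55) → cum 75
  km 41 (Southcross, w=45) → cum 120  ≥ 85 → median here
  km 49 (Northgate, w=50) → cum 170
Optimal location: km 41.

x = 41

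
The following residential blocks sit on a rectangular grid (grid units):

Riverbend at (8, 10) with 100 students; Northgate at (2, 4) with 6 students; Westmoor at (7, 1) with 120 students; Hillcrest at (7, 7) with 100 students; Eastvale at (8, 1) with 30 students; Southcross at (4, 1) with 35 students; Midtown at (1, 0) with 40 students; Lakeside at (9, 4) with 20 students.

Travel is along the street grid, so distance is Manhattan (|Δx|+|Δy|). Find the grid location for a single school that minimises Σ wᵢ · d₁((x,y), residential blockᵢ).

(7, 4)

Manhattan distance separates: Σwᵢ(|x−xᵢ|+|y−yᵢ|) = Σwᵢ|x−xᵢ| + Σwᵢ|y−yᵢ|, so x and y are optimised independently as 1-D weighted medians.
Total weight W = 451; half = 225.5.
x-coordinate, sorted with cumulative weight:
  x=1 (Midtown, w=40) cum 40
  x=2 (Northgate, w=6) cum 46
  x=4 (Southcross, w=35) cum 81
  x=7 (Westmoor, w=120) cum 201
  x=7 (Hillcrest, w=100) cum 301  ← median
  x=8 (Riverbend, w=100) cum 401
  x=8 (Eastvale, w=30) cum 431
  x=9 (Lakeside, w=20) cum 451
⇒ x* = 7
y-coordinate, sorted with cumulative weight:
  y=0 (Midtown, w=40) cum 40
  y=1 (Westmoor, w=120) cum 160
  y=1 (Eastvale, w=30) cum 190
  y=1 (Southcross, w=35) cum 225
  y=4 (Northgate, w=6) cum 231  ← median
  y=4 (Lakeside, w=20) cum 251
  y=7 (Hillcrest, w=100) cum 351
  y=10 (Riverbend, w=100) cum 451
⇒ y* = 4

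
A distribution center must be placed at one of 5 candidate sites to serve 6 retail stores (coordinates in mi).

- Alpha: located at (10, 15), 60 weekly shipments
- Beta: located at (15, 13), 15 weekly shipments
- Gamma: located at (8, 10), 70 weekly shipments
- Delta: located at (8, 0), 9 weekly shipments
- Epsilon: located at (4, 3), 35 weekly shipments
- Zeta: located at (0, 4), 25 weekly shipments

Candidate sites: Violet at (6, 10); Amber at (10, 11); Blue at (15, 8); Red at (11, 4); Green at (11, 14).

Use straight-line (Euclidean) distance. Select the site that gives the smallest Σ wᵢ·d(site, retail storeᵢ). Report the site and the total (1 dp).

Violet, total 1225.2 mi

Total weighted distance at each candidate:
  Violet (6, 10): total = 1225.2
  Amber (10, 11): total = 1233.1
  Blue (15, 8): total = 2007.4
  Red (11, 4): total = 1847.5
  Green (11, 14): total = 1453.6
Minimum is at Violet with total 1225.2 mi.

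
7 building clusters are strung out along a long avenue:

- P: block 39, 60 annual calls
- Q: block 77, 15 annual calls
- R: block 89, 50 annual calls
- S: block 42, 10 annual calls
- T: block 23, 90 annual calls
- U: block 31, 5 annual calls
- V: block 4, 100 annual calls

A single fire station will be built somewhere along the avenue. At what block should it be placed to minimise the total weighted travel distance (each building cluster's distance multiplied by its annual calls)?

For a sum of weighted absolute distances on a line, the optimum is the weighted median (not the mean). Total weight W = 330; half-weight = 165.
Sort by position and accumulate weight:
  block 4 (V, w=100) → cum 100
  block 23 (T, w=90) → cum 190  ≥ 165 → median here
  block 31 (U, w=5) → cum 195
  block 39 (P, w=60) → cum 255
  block 42 (S, w=10) → cum 265
  block 77 (Q, w=15) → cum 280
  block 89 (R, w=50) → cum 330
Optimal location: block 23.

x = 23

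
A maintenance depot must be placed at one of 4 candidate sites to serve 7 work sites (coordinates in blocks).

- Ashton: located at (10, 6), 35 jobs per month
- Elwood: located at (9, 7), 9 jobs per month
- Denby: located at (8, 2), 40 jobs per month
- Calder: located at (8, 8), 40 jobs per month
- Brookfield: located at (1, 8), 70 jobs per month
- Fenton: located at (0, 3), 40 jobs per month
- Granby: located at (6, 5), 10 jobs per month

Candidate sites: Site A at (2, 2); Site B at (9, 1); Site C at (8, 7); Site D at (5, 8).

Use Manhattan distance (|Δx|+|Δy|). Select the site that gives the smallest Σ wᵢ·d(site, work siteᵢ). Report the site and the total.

Total weighted distance at each candidate:
  Site A (2, 2): total = 1928
  Site B (9, 1): total = 2224
  Site C (8, 7): total = 1434
  Site D (5, 8): total = 1490
Minimum is at Site C with total 1434 blocks.

Site C, total 1434 blocks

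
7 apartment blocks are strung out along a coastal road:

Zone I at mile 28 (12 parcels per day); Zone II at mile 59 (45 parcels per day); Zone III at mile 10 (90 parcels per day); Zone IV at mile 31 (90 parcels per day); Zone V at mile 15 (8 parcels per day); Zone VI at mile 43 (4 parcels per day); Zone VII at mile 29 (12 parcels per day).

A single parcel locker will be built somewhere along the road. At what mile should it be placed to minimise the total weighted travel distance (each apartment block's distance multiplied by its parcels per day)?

x = 31

For a sum of weighted absolute distances on a line, the optimum is the weighted median (not the mean). Total weight W = 261; half-weight = 130.5.
Sort by position and accumulate weight:
  mile 10 (Zone III, w=90) → cum 90
  mile 15 (Zone V, w=8) → cum 98
  mile 28 (Zone I, w=12) → cum 110
  mile 29 (Zone VII, w=12) → cum 122
  mile 31 (Zone IV, w=90) → cum 212  ≥ 130.5 → median here
  mile 43 (Zone VI, w=4) → cum 216
  mile 59 (Zone II, w=45) → cum 261
Optimal location: mile 31.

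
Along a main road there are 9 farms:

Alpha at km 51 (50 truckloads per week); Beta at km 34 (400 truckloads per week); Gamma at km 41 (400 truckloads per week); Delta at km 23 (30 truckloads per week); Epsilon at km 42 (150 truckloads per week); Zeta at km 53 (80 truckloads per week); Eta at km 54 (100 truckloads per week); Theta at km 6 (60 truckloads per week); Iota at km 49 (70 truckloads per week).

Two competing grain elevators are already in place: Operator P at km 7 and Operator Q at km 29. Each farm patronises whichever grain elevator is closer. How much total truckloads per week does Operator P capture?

The indifferent point is the midpoint (7+29)/2 = 18; farms left of it (closer to Operator P at 7) go to Operator P, those right go to Operator Q.
  Theta at 6 (w=60) → Operator P
  Delta at 23 (w=30) → Operator Q
  Beta at 34 (w=400) → Operator Q
  Gamma at 41 (w=400) → Operator Q
  Epsilon at 42 (w=150) → Operator Q
  Iota at 49 (w=70) → Operator Q
  Alpha at 51 (w=50) → Operator Q
  Zeta at 53 (w=80) → Operator Q
  Eta at 54 (w=100) → Operator Q
Operator P captures 60; Operator Q captures 1280.

60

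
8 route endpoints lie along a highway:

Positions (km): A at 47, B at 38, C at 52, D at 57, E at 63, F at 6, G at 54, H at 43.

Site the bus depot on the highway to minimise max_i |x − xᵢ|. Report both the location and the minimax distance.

The 1-center on a line is the midpoint of the two extreme points: leftmost at 6, rightmost at 63.
Optimal location = (6 + 63)/2 = 34.5; maximum distance = (63 − 6)/2 = 28.5.

location 34.5, max distance 28.5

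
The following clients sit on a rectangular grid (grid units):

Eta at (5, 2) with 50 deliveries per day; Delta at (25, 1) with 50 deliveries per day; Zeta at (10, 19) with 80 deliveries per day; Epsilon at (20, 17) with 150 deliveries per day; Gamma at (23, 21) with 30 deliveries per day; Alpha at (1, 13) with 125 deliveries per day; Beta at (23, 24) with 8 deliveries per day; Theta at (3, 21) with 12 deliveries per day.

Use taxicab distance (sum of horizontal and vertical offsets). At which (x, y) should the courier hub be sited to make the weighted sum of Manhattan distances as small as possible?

(10, 17)

Manhattan distance separates: Σwᵢ(|x−xᵢ|+|y−yᵢ|) = Σwᵢ|x−xᵢ| + Σwᵢ|y−yᵢ|, so x and y are optimised independently as 1-D weighted medians.
Total weight W = 505; half = 252.5.
x-coordinate, sorted with cumulative weight:
  x=1 (Alpha, w=125) cum 125
  x=3 (Theta, w=12) cum 137
  x=5 (Eta, w=50) cum 187
  x=10 (Zeta, w=80) cum 267  ← median
  x=20 (Epsilon, w=150) cum 417
  x=23 (Gamma, w=30) cum 447
  x=23 (Beta, w=8) cum 455
  x=25 (Delta, w=50) cum 505
⇒ x* = 10
y-coordinate, sorted with cumulative weight:
  y=1 (Delta, w=50) cum 50
  y=2 (Eta, w=50) cum 100
  y=13 (Alpha, w=125) cum 225
  y=17 (Epsilon, w=150) cum 375  ← median
  y=19 (Zeta, w=80) cum 455
  y=21 (Gamma, w=30) cum 485
  y=21 (Theta, w=12) cum 497
  y=24 (Beta, w=8) cum 505
⇒ y* = 17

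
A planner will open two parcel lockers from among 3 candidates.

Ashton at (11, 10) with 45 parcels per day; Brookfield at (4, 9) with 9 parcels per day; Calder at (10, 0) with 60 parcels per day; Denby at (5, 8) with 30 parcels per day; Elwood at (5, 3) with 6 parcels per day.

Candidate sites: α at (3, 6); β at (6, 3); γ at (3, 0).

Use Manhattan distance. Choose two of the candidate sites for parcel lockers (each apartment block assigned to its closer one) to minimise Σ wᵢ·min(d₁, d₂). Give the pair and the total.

Evaluate every pair (each demand assigned to the nearer of the two):
  {α, β}: total = 1122
  {α, γ}: total = 1146
  {β, γ}: total = 1218
Best pair: {α, β} with total 1122.

{α, β}, total 1122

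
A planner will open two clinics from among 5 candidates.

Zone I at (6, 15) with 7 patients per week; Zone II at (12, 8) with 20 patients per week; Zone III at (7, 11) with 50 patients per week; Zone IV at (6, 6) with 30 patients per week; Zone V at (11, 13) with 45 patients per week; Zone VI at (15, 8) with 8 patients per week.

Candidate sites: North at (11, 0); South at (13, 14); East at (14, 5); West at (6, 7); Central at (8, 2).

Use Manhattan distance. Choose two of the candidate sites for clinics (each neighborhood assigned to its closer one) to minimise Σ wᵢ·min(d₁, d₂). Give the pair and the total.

Evaluate every pair (each demand assigned to the nearer of the two):
  {South, West}: total = 675
  {East, West}: total = 963
  {South, Central}: total = 1025
  {South, East}: total = 1043
  {North, West}: total = 1051
  {West, Central}: total = 1051
  {North, South}: total = 1175
  {East, Central}: total = 1412
  {North, Central}: total = 1646
  {North, East}: total = 1673
Best pair: {South, West} with total 675.

{South, West}, total 675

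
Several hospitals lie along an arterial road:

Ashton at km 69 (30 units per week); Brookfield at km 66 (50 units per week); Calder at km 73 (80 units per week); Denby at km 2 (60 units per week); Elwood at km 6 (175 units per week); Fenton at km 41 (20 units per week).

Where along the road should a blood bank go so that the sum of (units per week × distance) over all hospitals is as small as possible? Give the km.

x = 6

For a sum of weighted absolute distances on a line, the optimum is the weighted median (not the mean). Total weight W = 415; half-weight = 207.5.
Sort by position and accumulate weight:
  km 2 (Denby, w=60) → cum 60
  km 6 (Elwood, w=175) → cum 235  ≥ 207.5 → median here
  km 41 (Fenton, w=20) → cum 255
  km 66 (Brookfield, w=50) → cum 305
  km 69 (Ashton, w=30) → cum 335
  km 73 (Calder, w=80) → cum 415
Optimal location: km 6.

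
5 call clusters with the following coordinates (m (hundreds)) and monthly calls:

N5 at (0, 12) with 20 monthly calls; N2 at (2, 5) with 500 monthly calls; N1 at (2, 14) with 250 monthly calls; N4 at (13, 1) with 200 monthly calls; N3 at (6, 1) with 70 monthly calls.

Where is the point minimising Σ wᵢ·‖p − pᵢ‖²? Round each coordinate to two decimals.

(4.35, 6.26)

The minimiser of Σwᵢ‖p−pᵢ‖² is the weighted centroid p* = (Σwᵢpᵢ)/(Σwᵢ).
Σwᵢ = 1040.
Σwᵢxᵢ = 20·0 + 500·2 + 250·2 + 200·13 + 70·6 = 4520.
Σwᵢyᵢ = 20·12 + 500·5 + 250·14 + 200·1 + 70·1 = 6510.
x* = 4520/1040 = 4.35, y* = 6510/1040 = 6.26.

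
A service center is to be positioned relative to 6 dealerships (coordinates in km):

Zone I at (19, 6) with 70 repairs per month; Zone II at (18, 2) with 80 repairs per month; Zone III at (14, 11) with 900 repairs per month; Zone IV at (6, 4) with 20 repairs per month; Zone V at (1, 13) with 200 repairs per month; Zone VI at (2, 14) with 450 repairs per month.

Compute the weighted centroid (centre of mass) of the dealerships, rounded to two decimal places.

(9.65, 11.31)

The minimiser of Σwᵢ‖p−pᵢ‖² is the weighted centroid p* = (Σwᵢpᵢ)/(Σwᵢ).
Σwᵢ = 1720.
Σwᵢxᵢ = 70·19 + 80·18 + 900·14 + 20·6 + 200·1 + 450·2 = 16590.
Σwᵢyᵢ = 70·6 + 80·2 + 900·11 + 20·4 + 200·13 + 450·14 = 19460.
x* = 16590/1720 = 9.65, y* = 19460/1720 = 11.31.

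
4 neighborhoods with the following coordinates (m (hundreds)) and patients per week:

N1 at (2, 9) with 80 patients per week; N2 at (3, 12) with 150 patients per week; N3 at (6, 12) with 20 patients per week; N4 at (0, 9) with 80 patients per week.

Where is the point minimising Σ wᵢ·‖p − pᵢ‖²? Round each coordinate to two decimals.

The minimiser of Σwᵢ‖p−pᵢ‖² is the weighted centroid p* = (Σwᵢpᵢ)/(Σwᵢ).
Σwᵢ = 330.
Σwᵢxᵢ = 80·2 + 150·3 + 20·6 + 80·0 = 730.
Σwᵢyᵢ = 80·9 + 150·12 + 20·12 + 80·9 = 3480.
x* = 730/330 = 2.21, y* = 3480/330 = 10.55.

(2.21, 10.55)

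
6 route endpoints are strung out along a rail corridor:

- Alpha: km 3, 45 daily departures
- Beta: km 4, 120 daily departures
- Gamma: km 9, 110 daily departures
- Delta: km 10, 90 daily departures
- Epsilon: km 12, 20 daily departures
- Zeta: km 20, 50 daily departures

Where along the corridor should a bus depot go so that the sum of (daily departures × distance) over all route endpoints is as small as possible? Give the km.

For a sum of weighted absolute distances on a line, the optimum is the weighted median (not the mean). Total weight W = 435; half-weight = 217.5.
Sort by position and accumulate weight:
  km 3 (Alpha, w=45) → cum 45
  km 4 (Beta, w=120) → cum 165
  km 9 (Gamma, w=110) → cum 275  ≥ 217.5 → median here
  km 10 (Delta, w=90) → cum 365
  km 12 (Epsilon, w=20) → cum 385
  km 20 (Zeta, w=50) → cum 435
Optimal location: km 9.

x = 9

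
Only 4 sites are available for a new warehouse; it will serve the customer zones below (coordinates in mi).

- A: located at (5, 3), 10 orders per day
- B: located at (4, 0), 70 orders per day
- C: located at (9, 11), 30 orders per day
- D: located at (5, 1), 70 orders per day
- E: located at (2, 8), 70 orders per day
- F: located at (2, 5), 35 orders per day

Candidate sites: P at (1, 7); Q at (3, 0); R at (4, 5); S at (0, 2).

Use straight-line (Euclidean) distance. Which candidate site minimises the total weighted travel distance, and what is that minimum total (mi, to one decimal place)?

Total weighted distance at each candidate:
  P (1, 7): total = 1540.0
  Q (3, 0): total = 1381.3
  R (4, 5): total = 1217.7
  S (0, 2): total = 1671.7
Minimum is at R with total 1217.7 mi.

R, total 1217.7 mi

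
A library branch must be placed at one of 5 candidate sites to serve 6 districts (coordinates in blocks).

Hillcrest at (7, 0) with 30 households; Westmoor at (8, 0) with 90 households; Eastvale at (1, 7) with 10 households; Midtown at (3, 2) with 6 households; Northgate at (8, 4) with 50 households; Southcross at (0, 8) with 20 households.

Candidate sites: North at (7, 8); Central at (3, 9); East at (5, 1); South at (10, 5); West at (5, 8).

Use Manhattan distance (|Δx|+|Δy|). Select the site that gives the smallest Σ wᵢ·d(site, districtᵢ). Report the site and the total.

Total weighted distance at each candidate:
  North (7, 8): total = 1570
  Central (3, 9): total = 2312
  East (5, 1): total = 1108
  South (10, 5): total = 1450
  West (5, 8): total = 1838
Minimum is at East with total 1108 blocks.

East, total 1108 blocks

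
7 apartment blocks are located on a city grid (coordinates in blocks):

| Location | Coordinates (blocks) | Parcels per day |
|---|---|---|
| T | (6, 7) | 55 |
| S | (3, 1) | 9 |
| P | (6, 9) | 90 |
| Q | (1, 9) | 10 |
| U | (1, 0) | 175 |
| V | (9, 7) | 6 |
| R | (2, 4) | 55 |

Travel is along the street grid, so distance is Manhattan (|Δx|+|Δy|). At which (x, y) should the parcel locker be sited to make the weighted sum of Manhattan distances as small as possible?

(2, 4)

Manhattan distance separates: Σwᵢ(|x−xᵢ|+|y−yᵢ|) = Σwᵢ|x−xᵢ| + Σwᵢ|y−yᵢ|, so x and y are optimised independently as 1-D weighted medians.
Total weight W = 400; half = 200.
x-coordinate, sorted with cumulative weight:
  x=1 (Q, w=10) cum 10
  x=1 (U, w=175) cum 185
  x=2 (R, w=55) cum 240  ← median
  x=3 (S, w=9) cum 249
  x=6 (T, w=55) cum 304
  x=6 (P, w=90) cum 394
  x=9 (V, w=6) cum 400
⇒ x* = 2
y-coordinate, sorted with cumulative weight:
  y=0 (U, w=175) cum 175
  y=1 (S, w=9) cum 184
  y=4 (R, w=55) cum 239  ← median
  y=7 (T, w=55) cum 294
  y=7 (V, w=6) cum 300
  y=9 (P, w=90) cum 390
  y=9 (Q, w=10) cum 400
⇒ y* = 4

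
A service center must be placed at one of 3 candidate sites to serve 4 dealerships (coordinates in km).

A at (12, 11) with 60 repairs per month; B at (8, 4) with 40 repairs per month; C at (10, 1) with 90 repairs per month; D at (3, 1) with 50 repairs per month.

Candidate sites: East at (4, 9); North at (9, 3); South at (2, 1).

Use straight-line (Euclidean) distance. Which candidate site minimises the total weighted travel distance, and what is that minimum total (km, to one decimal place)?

North, total 1086.7 km

Total weighted distance at each candidate:
  East (4, 9): total = 2054.0
  North (9, 3): total = 1086.7
  South (2, 1): total = 1886.9
Minimum is at North with total 1086.7 km.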